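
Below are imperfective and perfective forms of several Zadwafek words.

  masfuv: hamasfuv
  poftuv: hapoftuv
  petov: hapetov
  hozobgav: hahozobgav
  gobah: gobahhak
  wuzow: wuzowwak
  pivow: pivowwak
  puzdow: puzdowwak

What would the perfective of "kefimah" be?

kefimahhak

hozobgav and gobah both have last vowel 'a' yet inflect differently (hahozobgav, gobahhak), so the last vowel is not what conditions the rule; the final letter is.
"kefimah" ends in -h. The one such stem in the data (gobah → gobahhak) doubles the final consonant and adds -ak (as do wuzow, pivow), so the same rule applies.
The other pattern: stems ending in -v add the prefix ha-.
So kefimah → kefimahhak.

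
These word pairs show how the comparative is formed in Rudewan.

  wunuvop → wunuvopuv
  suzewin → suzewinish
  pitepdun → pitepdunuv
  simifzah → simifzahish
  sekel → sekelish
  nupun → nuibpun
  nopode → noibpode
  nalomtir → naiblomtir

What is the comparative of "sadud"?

"sadud" begins with s-. The stems beginning with s- (simifzah → simifzahish, suzewin → suzewinish, sekel → sekelish) add -ish.
The other patterns: stems beginning with n- insert -ib- after the first vowel; stems beginning with p- or w- add -uv.
So sadud → sadudish.

sadudish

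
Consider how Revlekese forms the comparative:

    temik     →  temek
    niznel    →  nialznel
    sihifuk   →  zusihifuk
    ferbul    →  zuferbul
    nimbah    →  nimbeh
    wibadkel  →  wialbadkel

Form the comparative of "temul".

zutemul

temik and sihifuk both end in -k yet inflect differently (temek, zusihifuk), so the final letter is not what conditions the rule; the last vowel is.
"temul" has last vowel 'u'. The stems whose last vowel is 'u' (sihifuk → zusihifuk, ferbul → zuferbul) add the prefix zu-.
The other patterns: stems whose last vowel is 'a' or 'i' change the last vowel to 'e'; stems whose last vowel is 'e' insert -al- after the first vowel.
So temul → zutemul.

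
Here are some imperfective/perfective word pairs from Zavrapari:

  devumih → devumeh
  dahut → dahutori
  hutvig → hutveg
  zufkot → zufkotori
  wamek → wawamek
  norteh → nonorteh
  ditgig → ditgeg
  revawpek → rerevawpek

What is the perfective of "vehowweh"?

vevehowweh

devumih and norteh both end in -h yet inflect differently (devumeh, nonorteh), so the final letter is not what conditions the rule; the last vowel is.
"vehowweh" has last vowel 'e'. The stems whose last vowel is 'e' (norteh → nonorteh, wamek → wawamek, revawpek → rerevawpek) repeat the first consonant+vowel as a prefix.
So vehowweh → vevehowweh.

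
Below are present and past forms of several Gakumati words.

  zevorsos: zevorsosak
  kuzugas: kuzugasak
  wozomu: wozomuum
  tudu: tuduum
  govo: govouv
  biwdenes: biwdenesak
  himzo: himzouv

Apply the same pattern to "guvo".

guvouv

zevorsos and govo both have last vowel 'o' yet inflect differently (zevorsosak, govouv), so the last vowel is not what conditions the rule; the final letter is.
"guvo" ends in -o. The stems ending in -o (govo → govouv, himzo → himzouv) add -uv.
So guvo → guvouv.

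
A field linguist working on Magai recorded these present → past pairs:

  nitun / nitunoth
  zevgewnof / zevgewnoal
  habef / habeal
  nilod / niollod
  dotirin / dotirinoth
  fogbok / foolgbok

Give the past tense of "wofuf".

wofual

"wofuf" ends in -f. The stems ending in -f (habef → habeal, zevgewnof → zevgewnoal) drop the final letter and add -al.
So wofuf → wofual.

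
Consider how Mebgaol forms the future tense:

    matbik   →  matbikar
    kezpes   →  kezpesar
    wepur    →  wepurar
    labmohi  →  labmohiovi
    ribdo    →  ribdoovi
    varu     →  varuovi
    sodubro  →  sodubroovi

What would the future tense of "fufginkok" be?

fufginkokar

matbik and labmohi both have last vowel 'i' yet inflect differently (matbikar, labmohiovi), so the last vowel is not what conditions the rule; whether the stem ends in a vowel or a consonant is.
"fufginkok" ends in a consonant. The stems ending in a consonant (matbik → matbikar, kezpes → kezpesar, wepur → wepurar) add -ar.
The other pattern: stems ending in a vowel add -ovi.
So fufginkok → fufginkokar.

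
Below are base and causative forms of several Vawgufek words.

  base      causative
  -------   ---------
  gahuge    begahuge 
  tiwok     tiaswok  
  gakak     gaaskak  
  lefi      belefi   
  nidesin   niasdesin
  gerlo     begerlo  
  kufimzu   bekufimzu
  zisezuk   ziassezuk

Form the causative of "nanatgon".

nidesin and lefi both have last vowel 'i' yet inflect differently (niasdesin, belefi), so the last vowel is not what conditions the rule; whether the stem ends in a vowel or a consonant is.
"nanatgon" ends in a consonant. The stems ending in a consonant (tiwok → tiaswok, zisezuk → ziassezuk, gakak → gaaskak) insert -as- after the first vowel.
So nanatgon → naasnatgon.

naasnatgon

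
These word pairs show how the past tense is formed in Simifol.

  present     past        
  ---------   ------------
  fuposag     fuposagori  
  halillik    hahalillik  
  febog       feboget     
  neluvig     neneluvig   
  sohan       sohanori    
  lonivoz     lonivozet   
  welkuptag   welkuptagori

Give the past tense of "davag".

fuposag and neluvig both end in -g yet inflect differently (fuposagori, neneluvig), so the final letter is not what conditions the rule; the last vowel is.
"davag" has last vowel 'a'. The stems whose last vowel is 'a' (fuposag → fuposagori, sohan → sohanori, welkuptag → welkuptagori) add -ori.
So davag → davagori.

davagori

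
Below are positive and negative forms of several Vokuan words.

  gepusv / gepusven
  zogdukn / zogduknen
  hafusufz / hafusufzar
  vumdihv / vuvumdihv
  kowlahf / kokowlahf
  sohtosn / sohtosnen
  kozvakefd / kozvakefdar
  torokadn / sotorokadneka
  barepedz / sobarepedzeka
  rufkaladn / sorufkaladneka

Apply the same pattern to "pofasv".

pofasven

barepedz and hafusufz both end in -z yet inflect differently (sobarepedzeka, hafusufzar), so the final letter is not what conditions the rule; the second-to-last letter is.
"pofasv" has second-to-last letter 's'. The stems whose second-to-last letter is 's' (gepusv → gepusven, sohtosn → sohtosnen) add -en.
The other patterns: stems whose second-to-last letter is 'd' add so- … -eka around the stem; stems whose second-to-last letter is 'h' repeat the first consonant+vowel as a prefix; stems whose second-to-last letter is 'f' add -ar.
So pofasv → pofasven.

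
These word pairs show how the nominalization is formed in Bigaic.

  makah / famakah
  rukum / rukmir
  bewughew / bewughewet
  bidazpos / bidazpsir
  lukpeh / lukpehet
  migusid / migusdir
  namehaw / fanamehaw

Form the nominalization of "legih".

"legih" has last vowel 'i'. The one such stem in the data (migusid → migusdir) deletes the last vowel and adds -ir (as do rukum, bidazpos), so the same rule applies.
The other patterns: stems whose last vowel is 'e' add -et; stems whose last vowel is 'a' add the prefix fa-.
So legih → leghir.

leghir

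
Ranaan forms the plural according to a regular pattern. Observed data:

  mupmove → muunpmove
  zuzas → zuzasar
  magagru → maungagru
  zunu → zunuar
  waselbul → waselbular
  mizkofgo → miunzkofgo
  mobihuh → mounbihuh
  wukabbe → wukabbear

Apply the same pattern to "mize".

magagru and zunu both end in -u yet inflect differently (maungagru, zunuar), so the final letter is not what conditions the rule; the first letter is.
"mize" begins with m-. The stems beginning with m- (mobihuh → mounbihuh, magagru → maungagru, mupmove → muunpmove) insert -un- after the first vowel.
The other pattern: stems beginning with w- or z- add -ar.
So mize → miunze.

miunze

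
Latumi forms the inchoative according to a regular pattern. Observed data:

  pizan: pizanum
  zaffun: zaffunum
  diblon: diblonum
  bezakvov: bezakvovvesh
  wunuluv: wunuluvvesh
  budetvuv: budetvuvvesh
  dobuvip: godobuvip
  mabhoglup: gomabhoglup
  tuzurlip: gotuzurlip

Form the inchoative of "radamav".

diblon and bezakvov both have last vowel 'o' yet inflect differently (diblonum, bezakvovvesh), so the last vowel is not what conditions the rule; the final letter is.
"radamav" ends in -v. The stems ending in -v (bezakvov → bezakvovvesh, wunuluv → wunuluvvesh, budetvuv → budetvuvvesh) double the final consonant and add -esh.
So radamav → radamavvesh.

radamavvesh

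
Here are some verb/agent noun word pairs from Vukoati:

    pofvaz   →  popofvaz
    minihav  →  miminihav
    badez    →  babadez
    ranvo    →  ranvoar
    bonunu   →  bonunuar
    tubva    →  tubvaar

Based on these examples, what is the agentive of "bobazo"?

"bobazo" ends in a vowel. The stems ending in a vowel (ranvo → ranvoar, bonunu → bonunuar, tubva → tubvaar) add -ar.
The other pattern: stems ending in a consonant repeat the first consonant+vowel as a prefix.
So bobazo → bobazoar.

bobazoar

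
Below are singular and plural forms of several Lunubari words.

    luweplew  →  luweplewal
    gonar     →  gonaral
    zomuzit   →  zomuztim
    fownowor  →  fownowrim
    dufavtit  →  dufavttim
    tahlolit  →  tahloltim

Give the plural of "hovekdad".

gonar and fownowor both end in -r yet inflect differently (gonaral, fownowrim), so the final letter is not what conditions the rule; the last vowel is.
"hovekdad" has last vowel 'a'. The one such stem in the data (gonar → gonaral) adds -al, so the same rule applies.
So hovekdad → hovekdadal.

hovekdadal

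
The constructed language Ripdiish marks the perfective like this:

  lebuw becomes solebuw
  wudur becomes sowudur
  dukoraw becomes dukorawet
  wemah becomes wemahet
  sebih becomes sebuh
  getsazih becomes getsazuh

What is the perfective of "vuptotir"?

lebuw and dukoraw both end in -w yet inflect differently (solebuw, dukorawet), so the final letter is not what conditions the rule; the last vowel is.
"vuptotir" has last vowel 'i'. The stems whose last vowel is 'i' (sebih → sebuh, getsazih → getsazuh) change the last vowel to 'u'.
So vuptotir → vuptotur.

vuptotur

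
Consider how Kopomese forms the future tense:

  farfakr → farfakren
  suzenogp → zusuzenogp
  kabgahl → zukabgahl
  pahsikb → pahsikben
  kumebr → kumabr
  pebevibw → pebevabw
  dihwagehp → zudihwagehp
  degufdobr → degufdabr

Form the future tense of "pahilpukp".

farfakr and degufdobr both end in -r yet inflect differently (farfakren, degufdabr), so the final letter is not what conditions the rule; the second-to-last letter is.
"pahilpukp" has second-to-last letter 'k'. The stems whose second-to-last letter is 'k' (pahsikb → pahsikben, farfakr → farfakren) add -en.
The other patterns: stems whose second-to-last letter is 'b' change the last vowel to 'a'; stems whose second-to-last letter is 'g' or 'h' add the prefix zu-.
So pahilpukp → pahilpukpen.

pahilpukpen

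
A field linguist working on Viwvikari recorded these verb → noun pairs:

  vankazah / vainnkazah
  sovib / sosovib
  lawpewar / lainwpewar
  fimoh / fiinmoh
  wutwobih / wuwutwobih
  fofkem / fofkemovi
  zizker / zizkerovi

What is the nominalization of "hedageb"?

wutwobih and vankazah both end in -h yet inflect differently (wuwutwobih, vainnkazah), so the final letter is not what conditions the rule; the last vowel is.
"hedageb" has last vowel 'e'. The stems whose last vowel is 'e' (zizker → zizkerovi, fofkem → fofkemovi) add -ovi.
The other patterns: stems whose last vowel is 'i' repeat the first consonant+vowel as a prefix; stems whose last vowel is 'a' or 'o' insert -in- after the first vowel.
So hedageb → hedagebovi.

hedagebovi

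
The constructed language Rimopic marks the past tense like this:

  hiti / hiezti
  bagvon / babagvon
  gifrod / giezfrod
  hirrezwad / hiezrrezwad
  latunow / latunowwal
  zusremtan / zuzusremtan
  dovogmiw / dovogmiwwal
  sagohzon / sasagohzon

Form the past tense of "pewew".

hirrezwad and zusremtan both have last vowel 'a' yet inflect differently (hiezrrezwad, zuzusremtan), so the last vowel is not what conditions the rule; the final letter is.
"pewew" ends in -w. The stems ending in -w (latunow → latunowwal, dovogmiw → dovogmiwwal) double the final consonant and add -al.
The other patterns: stems ending in -d or -i insert -ez- after the first vowel; stems ending in -n repeat the first consonant+vowel as a prefix.
So pewew → pewewwal.

pewewwal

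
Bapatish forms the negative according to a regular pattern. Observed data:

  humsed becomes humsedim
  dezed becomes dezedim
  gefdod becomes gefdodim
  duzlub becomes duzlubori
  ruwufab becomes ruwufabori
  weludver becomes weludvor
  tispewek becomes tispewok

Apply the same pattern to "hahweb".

humsed and weludver both have last vowel 'e' yet inflect differently (humsedim, weludvor), so the last vowel is not what conditions the rule; the final letter is.
"hahweb" ends in -b. The stems ending in -b (duzlub → duzlubori, ruwufab → ruwufabori) add -ori.
The other patterns: stems ending in -d add -im; stems ending in -k or -r change the last vowel to 'o'.
So hahweb → hahwebori.

hahwebori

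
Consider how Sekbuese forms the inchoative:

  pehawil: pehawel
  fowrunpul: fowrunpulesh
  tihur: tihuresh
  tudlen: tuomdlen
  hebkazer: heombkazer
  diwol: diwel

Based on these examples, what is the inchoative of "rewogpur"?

rewogpuresh

diwol and fowrunpul both end in -l yet inflect differently (diwel, fowrunpulesh), so the final letter is not what conditions the rule; the last vowel is.
"rewogpur" has last vowel 'u'. The stems whose last vowel is 'u' (tihur → tihuresh, fowrunpul → fowrunpulesh) add -esh.
So rewogpur → rewogpuresh.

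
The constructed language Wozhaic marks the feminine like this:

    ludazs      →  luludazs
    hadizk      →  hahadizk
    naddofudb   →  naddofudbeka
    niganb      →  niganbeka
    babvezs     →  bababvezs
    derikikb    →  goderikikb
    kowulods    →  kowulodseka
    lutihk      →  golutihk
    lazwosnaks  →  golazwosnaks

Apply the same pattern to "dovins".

lazwosnaks and ludazs both end in -s yet inflect differently (golazwosnaks, luludazs), so the final letter is not what conditions the rule; the second-to-last letter is.
"dovins" has second-to-last letter 'n'. The one such stem in the data (niganb → niganbeka) adds -eka, so the same rule applies.
The other patterns: stems whose second-to-last letter is 'h' or 'k' add the prefix go-; stems whose second-to-last letter is 'z' repeat the first consonant+vowel as a prefix.
So dovins → dovinseka.

dovinseka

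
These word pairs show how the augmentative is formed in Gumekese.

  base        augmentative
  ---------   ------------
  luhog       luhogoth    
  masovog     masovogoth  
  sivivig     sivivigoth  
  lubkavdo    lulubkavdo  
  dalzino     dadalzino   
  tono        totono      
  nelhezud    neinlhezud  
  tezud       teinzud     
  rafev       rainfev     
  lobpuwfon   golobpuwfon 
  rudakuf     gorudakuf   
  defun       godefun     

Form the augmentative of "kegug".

kegugoth

"kegug" ends in -g. The stems ending in -g (luhog → luhogoth, masovog → masovogoth, sivivig → sivivigoth) add -oth.
So kegug → kegugoth.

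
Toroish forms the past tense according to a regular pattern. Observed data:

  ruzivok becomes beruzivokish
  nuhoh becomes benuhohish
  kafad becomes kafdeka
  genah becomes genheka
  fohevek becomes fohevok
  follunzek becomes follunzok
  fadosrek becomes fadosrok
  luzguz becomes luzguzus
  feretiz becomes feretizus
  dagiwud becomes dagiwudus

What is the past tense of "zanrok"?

"zanrok" has last vowel 'o'. The stems whose last vowel is 'o' (ruzivok → beruzivokish, nuhoh → benuhohish) add be- … -ish around the stem.
The other patterns: stems whose last vowel is 'a' delete the last vowel and add -eka; stems whose last vowel is 'e' change the last vowel to 'o'; stems whose last vowel is 'i' or 'u' add -us.
So zanrok → bezanrokish.

bezanrokish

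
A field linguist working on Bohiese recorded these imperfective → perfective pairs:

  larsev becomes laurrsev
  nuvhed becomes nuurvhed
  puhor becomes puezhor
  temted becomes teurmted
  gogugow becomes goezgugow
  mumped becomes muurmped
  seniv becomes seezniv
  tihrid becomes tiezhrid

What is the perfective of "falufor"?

"falufor" has last vowel 'o'. The stems whose last vowel is 'o' (gogugow → goezgugow, puhor → puezhor) insert -ez- after the first vowel.
So falufor → faezlufor.

faezlufor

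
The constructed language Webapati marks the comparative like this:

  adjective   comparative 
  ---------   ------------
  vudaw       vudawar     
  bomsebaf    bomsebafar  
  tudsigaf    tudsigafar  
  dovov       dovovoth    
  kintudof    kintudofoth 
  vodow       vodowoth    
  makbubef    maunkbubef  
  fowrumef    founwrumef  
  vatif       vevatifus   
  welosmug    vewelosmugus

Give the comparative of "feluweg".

bomsebaf and kintudof both end in -f yet inflect differently (bomsebafar, kintudofoth), so the final letter is not what conditions the rule; the last vowel is.
"feluweg" has last vowel 'e'. The stems whose last vowel is 'e' (makbubef → maunkbubef, fowrumef → founwrumef) insert -un- after the first vowel.
So feluweg → feunluweg.

feunluweg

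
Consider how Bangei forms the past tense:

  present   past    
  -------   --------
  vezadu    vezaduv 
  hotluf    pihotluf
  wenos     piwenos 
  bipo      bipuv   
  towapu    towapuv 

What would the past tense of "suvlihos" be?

pisuvlihos

towapu and hotluf both have last vowel 'u' yet inflect differently (towapuv, pihotluf), so the last vowel is not what conditions the rule; whether the stem ends in a vowel or a consonant is.
"suvlihos" ends in a consonant. The stems ending in a consonant (hotluf → pihotluf, wenos → piwenos) add the prefix pi-.
So suvlihos → pisuvlihos.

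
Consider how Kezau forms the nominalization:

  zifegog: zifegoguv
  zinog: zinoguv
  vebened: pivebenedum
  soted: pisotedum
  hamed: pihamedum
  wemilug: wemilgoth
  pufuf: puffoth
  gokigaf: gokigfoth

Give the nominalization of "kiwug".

kiwgoth

zifegog and wemilug both end in -g yet inflect differently (zifegoguv, wemilgoth), so the final letter is not what conditions the rule; the last vowel is.
"kiwug" has last vowel 'u'. The stems whose last vowel is 'u' (wemilug → wemilgoth, pufuf → puffoth) delete the last vowel and add -oth.
So kiwug → kiwgoth.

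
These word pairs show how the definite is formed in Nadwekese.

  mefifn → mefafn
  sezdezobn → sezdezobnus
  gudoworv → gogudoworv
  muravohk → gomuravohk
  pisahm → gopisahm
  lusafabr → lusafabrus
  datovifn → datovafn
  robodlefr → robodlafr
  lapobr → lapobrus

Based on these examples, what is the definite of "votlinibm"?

robodlefr and lusafabr both end in -r yet inflect differently (robodlafr, lusafabrus), so the final letter is not what conditions the rule; the second-to-last letter is.
"votlinibm" has second-to-last letter 'b'. The stems whose second-to-last letter is 'b' (lusafabr → lusafabrus, lapobr → lapobrus, sezdezobn → sezdezobnus) add -us.
The other patterns: stems whose second-to-last letter is 'f' change the last vowel to 'a'; stems whose second-to-last letter is 'h' or 'r' add the prefix go-.
So votlinibm → votlinibmus.

votlinibmus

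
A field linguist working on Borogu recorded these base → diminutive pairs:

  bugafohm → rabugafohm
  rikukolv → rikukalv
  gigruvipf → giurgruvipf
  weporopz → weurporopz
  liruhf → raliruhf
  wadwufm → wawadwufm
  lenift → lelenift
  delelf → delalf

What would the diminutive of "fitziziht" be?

liruhf and delelf both end in -f yet inflect differently (raliruhf, delalf), so the final letter is not what conditions the rule; the second-to-last letter is.
"fitziziht" has second-to-last letter 'h'. The stems whose second-to-last letter is 'h' (liruhf → raliruhf, bugafohm → rabugafohm) add the prefix ra-.
The other patterns: stems whose second-to-last letter is 'l' change the last vowel to 'a'; stems whose second-to-last letter is 'f' repeat the first consonant+vowel as a prefix; stems whose second-to-last letter is 'p' insert -ur- after the first vowel.
So fitziziht → rafitziziht.

rafitziziht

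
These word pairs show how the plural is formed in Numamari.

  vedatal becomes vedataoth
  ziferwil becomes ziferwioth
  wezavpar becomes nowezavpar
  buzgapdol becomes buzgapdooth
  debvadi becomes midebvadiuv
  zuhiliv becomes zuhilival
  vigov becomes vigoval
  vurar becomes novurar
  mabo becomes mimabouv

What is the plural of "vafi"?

vurar and vedatal both have last vowel 'a' yet inflect differently (novurar, vedataoth), so the last vowel is not what conditions the rule; the final letter is.
"vafi" ends in -i. The one such stem in the data (debvadi → midebvadiuv) adds mi- … -uv around the stem, so the same rule applies.
The other patterns: stems ending in -r add the prefix no-; stems ending in -l drop the final letter and add -oth; stems ending in -v add -al.
So vafi → mivafiuv.

mivafiuv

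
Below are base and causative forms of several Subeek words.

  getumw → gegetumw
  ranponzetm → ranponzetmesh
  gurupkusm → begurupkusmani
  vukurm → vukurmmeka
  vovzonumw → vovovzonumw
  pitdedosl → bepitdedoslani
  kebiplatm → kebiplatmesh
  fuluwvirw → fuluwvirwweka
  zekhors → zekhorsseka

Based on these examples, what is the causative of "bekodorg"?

vovzonumw and fuluwvirw both end in -w yet inflect differently (vovovzonumw, fuluwvirwweka), so the final letter is not what conditions the rule; the second-to-last letter is.
"bekodorg" has second-to-last letter 'r'. The stems whose second-to-last letter is 'r' (fuluwvirw → fuluwvirwweka, zekhors → zekhorsseka, vukurm → vukurmmeka) double the final consonant and add -eka.
So bekodorg → bekodorggeka.

bekodorggeka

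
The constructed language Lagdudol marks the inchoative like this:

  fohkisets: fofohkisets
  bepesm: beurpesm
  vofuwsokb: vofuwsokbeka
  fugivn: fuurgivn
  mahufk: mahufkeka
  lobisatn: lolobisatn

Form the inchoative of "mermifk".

mermifkeka

lobisatn and fugivn both end in -n yet inflect differently (lolobisatn, fuurgivn), so the final letter is not what conditions the rule; the second-to-last letter is.
"mermifk" has second-to-last letter 'f'. The one such stem in the data (mahufk → mahufkeka) adds -eka, so the same rule applies.
So mermifk → mermifkeka.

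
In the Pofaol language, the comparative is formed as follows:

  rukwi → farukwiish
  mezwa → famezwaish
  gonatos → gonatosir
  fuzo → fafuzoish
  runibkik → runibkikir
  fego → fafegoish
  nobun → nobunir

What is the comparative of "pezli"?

fapezliish

gonatos and fego both have last vowel 'o' yet inflect differently (gonatosir, fafegoish), so the last vowel is not what conditions the rule; whether the stem ends in a vowel or a consonant is.
"pezli" ends in a vowel. The stems ending in a vowel (fego → fafegoish, rukwi → farukwiish, fuzo → fafuzoish) add fa- … -ish around the stem.
So pezli → fapezliish.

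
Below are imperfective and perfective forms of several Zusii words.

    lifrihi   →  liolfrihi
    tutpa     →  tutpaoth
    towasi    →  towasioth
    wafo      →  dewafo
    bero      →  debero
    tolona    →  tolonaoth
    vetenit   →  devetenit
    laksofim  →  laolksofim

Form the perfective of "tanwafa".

tanwafaoth

lifrihi and towasi both end in -i yet inflect differently (liolfrihi, towasioth), so the final letter is not what conditions the rule; the first letter is.
"tanwafa" begins with t-. The stems beginning with t- (tutpa → tutpaoth, tolona → tolonaoth, towasi → towasioth) add -oth.
So tanwafa → tanwafaoth.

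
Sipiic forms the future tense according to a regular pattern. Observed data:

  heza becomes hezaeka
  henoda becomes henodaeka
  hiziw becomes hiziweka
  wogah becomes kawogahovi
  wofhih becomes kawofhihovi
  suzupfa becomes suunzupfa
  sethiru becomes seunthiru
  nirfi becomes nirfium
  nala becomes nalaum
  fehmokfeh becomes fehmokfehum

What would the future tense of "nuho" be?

heza and suzupfa both end in -a yet inflect differently (hezaeka, suunzupfa), so the final letter is not what conditions the rule; the first letter is.
"nuho" begins with n-. The stems beginning with n- (nirfi → nirfium, nala → nalaum) add -um.
So nuho → nuhoum.

nuhoum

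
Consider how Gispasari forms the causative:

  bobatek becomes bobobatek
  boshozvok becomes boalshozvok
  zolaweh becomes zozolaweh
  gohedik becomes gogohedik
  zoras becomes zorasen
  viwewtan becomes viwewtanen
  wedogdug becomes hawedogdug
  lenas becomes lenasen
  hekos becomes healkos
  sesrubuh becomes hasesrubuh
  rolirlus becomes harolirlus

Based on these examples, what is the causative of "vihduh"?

havihduh

zoras and hekos both end in -s yet inflect differently (zorasen, healkos), so the final letter is not what conditions the rule; the last vowel is.
"vihduh" has last vowel 'u'. The stems whose last vowel is 'u' (rolirlus → harolirlus, wedogdug → hawedogdug, sesrubuh → hasesrubuh) add the prefix ha-.
So vihduh → havihduh.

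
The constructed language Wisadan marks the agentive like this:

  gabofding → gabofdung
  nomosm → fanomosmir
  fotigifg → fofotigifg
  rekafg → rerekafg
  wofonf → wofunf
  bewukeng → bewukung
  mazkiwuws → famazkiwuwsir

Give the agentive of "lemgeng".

lemgung

rekafg and gabofding both end in -g yet inflect differently (rerekafg, gabofdung), so the final letter is not what conditions the rule; the second-to-last letter is.
"lemgeng" has second-to-last letter 'n'. The stems whose second-to-last letter is 'n' (wofonf → wofunf, gabofding → gabofdung, bewukeng → bewukung) change the last vowel to 'u'.
The other patterns: stems whose second-to-last letter is 'f' repeat the first consonant+vowel as a prefix; stems whose second-to-last letter is 's' or 'w' add fa- … -ir around the stem.
So lemgeng → lemgung.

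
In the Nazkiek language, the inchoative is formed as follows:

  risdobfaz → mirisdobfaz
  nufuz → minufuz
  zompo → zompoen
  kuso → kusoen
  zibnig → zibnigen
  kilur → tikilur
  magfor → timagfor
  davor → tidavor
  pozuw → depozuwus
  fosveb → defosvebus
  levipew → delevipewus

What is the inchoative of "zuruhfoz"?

mizuruhfoz

nufuz and kilur both have last vowel 'u' yet inflect differently (minufuz, tikilur), so the last vowel is not what conditions the rule; the final letter is.
"zuruhfoz" ends in -z. The stems ending in -z (risdobfaz → mirisdobfaz, nufuz → minufuz) add the prefix mi-.
The other patterns: stems ending in -g or -o add -en; stems ending in -r add the prefix ti-; stems ending in -b or -w add de- … -us around the stem.
So zuruhfoz → mizuruhfoz.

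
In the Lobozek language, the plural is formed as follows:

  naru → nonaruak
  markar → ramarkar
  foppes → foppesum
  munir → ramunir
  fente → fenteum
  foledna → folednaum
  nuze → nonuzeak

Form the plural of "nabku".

fente and nuze both end in -e yet inflect differently (fenteum, nonuzeak), so the final letter is not what conditions the rule; the first letter is.
"nabku" begins with n-. The stems beginning with n- (nuze → nonuzeak, naru → nonaruak) add no- … -ak around the stem.
So nabku → nonabkuak.

nonabkuak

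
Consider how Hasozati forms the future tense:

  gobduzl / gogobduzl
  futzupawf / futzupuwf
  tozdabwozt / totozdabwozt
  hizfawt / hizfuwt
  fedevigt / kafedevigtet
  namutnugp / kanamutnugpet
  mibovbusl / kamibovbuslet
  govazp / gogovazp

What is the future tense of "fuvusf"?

kafuvusfet

hizfawt and tozdabwozt both end in -t yet inflect differently (hizfuwt, totozdabwozt), so the final letter is not what conditions the rule; the second-to-last letter is.
"fuvusf" has second-to-last letter 's'. The one such stem in the data (mibovbusl → kamibovbuslet) adds ka- … -et around the stem, so the same rule applies.
The other patterns: stems whose second-to-last letter is 'w' change the last vowel to 'u'; stems whose second-to-last letter is 'z' repeat the first consonant+vowel as a prefix.
So fuvusf → kafuvusfet.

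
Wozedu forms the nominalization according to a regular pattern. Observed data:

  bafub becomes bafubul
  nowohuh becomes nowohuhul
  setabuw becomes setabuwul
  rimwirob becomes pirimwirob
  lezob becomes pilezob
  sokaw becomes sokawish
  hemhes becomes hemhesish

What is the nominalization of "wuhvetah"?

wuhvetahish

bafub and rimwirob both end in -b yet inflect differently (bafubul, pirimwirob), so the final letter is not what conditions the rule; the last vowel is.
"wuhvetah" has last vowel 'a'. The one such stem in the data (sokaw → sokawish) adds -ish, so the same rule applies.
The other patterns: stems whose last vowel is 'u' add -ul; stems whose last vowel is 'o' add the prefix pi-.
So wuhvetah → wuhvetahish.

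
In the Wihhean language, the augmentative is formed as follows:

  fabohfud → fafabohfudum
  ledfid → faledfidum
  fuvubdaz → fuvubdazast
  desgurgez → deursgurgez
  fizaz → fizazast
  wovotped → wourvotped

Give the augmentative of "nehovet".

"nehovet" has last vowel 'e'. The stems whose last vowel is 'e' (desgurgez → deursgurgez, wovotped → wourvotped) insert -ur- after the first vowel.
So nehovet → neurhovet.

neurhovet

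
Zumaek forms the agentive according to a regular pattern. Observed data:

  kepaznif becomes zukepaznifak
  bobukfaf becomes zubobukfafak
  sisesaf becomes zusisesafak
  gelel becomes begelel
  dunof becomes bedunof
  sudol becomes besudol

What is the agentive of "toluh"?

kepaznif and dunof both end in -f yet inflect differently (zukepaznifak, bedunof), so the final letter is not what conditions the rule; the number of vowels is.
"toluh" has 2 vowels. The stems with 2 vowels (gelel → begelel, dunof → bedunof, sudol → besudol) add the prefix be-.
The other pattern: stems with 3 vowels add zu- … -ak around the stem.
So toluh → betoluh.

betoluh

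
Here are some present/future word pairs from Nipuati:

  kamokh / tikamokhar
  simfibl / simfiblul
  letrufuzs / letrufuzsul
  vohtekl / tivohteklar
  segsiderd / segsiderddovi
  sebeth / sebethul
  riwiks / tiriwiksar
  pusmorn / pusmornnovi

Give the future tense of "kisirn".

"kisirn" has second-to-last letter 'r'. The stems whose second-to-last letter is 'r' (segsiderd → segsiderddovi, pusmorn → pusmornnovi) double the final consonant and add -ovi.
The other patterns: stems whose second-to-last letter is 'k' add ti- … -ar around the stem; stems whose second-to-last letter is 'b', 't' or 'z' add -ul.
So kisirn → kisirnnovi.

kisirnnovi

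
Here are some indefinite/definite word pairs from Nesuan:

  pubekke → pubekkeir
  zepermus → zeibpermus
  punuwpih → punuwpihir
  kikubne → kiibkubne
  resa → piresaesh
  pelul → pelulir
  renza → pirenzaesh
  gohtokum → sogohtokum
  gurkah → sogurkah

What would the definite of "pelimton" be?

pelimtonir

"pelimton" begins with p-. The stems beginning with p- (pubekke → pubekkeir, pelul → pelulir, punuwpih → punuwpihir) add -ir.
So pelimton → pelimtonir.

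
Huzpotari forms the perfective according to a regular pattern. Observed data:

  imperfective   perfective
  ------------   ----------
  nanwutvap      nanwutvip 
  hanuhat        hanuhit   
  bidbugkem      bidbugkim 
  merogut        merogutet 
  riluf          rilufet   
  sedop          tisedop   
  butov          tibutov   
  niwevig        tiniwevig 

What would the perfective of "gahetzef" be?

"gahetzef" has last vowel 'e'. The one such stem in the data (bidbugkem → bidbugkim) changes the last vowel to 'i' (as do nanwutvap, hanuhat), so the same rule applies.
The other patterns: stems whose last vowel is 'u' add -et; stems whose last vowel is 'i' or 'o' add the prefix ti-.
So gahetzef → gahetzif.

gahetzif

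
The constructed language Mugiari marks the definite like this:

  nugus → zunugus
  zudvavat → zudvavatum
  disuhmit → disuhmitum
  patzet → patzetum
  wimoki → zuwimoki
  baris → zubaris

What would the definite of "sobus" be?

disuhmit and baris both have last vowel 'i' yet inflect differently (disuhmitum, zubaris), so the last vowel is not what conditions the rule; the final letter is.
"sobus" ends in -s. The stems ending in -s (nugus → zunugus, baris → zubaris) add the prefix zu-.
So sobus → zusobus.

zusobus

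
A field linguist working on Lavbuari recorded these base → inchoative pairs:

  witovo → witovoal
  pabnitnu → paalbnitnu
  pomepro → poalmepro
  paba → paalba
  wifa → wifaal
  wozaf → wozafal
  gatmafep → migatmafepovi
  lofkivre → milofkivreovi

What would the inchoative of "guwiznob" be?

paba and wifa both end in -a yet inflect differently (paalba, wifaal), so the final letter is not what conditions the rule; the first letter is.
"guwiznob" begins with g-. The one such stem in the data (gatmafep → migatmafepovi) adds mi- … -ovi around the stem, so the same rule applies.
So guwiznob → miguwiznobovi.

miguwiznobovi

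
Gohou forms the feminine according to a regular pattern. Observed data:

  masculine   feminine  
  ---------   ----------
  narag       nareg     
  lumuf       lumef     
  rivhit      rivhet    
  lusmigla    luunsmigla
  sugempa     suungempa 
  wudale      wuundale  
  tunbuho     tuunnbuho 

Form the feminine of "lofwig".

narag and lusmigla both have last vowel 'a' yet inflect differently (nareg, luunsmigla), so the last vowel is not what conditions the rule; whether the stem ends in a vowel or a consonant is.
"lofwig" ends in a consonant. The stems ending in a consonant (narag → nareg, lumuf → lumef, rivhit → rivhet) change the last vowel to 'e'.
So lofwig → lofweg.

lofweg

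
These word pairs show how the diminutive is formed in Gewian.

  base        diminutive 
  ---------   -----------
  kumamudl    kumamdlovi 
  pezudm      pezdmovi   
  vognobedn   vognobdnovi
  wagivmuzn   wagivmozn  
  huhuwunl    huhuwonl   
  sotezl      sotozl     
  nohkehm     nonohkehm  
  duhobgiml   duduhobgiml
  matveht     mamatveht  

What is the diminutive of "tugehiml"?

vognobedn and wagivmuzn both end in -n yet inflect differently (vognobdnovi, wagivmozn), so the final letter is not what conditions the rule; the second-to-last letter is.
"tugehiml" has second-to-last letter 'm'. The one such stem in the data (duhobgiml → duduhobgiml) repeats the first consonant+vowel as a prefix (as do nohkehm, matveht), so the same rule applies.
So tugehiml → tutugehiml.

tutugehiml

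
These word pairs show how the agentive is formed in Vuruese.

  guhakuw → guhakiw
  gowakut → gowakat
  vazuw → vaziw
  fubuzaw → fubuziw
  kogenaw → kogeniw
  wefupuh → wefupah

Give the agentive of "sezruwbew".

sezruwbiw

vazuw and gowakut both have last vowel 'u' yet inflect differently (vaziw, gowakat), so the last vowel is not what conditions the rule; the final letter is.
"sezruwbew" ends in -w. The stems ending in -w (fubuzaw → fubuziw, vazuw → vaziw, guhakuw → guhakiw) change the last vowel to 'i'.
The other pattern: stems ending in -h or -t change the last vowel to 'a'.
So sezruwbew → sezruwbiw.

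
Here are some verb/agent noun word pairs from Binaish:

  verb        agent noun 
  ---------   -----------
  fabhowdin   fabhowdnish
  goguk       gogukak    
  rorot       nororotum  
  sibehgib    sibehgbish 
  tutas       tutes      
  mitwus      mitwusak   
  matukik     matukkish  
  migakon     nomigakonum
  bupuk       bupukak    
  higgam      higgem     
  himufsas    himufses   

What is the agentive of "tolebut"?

tolebutak

"tolebut" has last vowel 'u'. The stems whose last vowel is 'u' (mitwus → mitwusak, goguk → gogukak, bupuk → bupukak) add -ak.
So tolebut → tolebutak.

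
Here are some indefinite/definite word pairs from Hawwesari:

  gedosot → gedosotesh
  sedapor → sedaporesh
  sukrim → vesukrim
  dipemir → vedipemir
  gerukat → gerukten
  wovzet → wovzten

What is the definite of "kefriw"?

vekefriw

"kefriw" has last vowel 'i'. The stems whose last vowel is 'i' (sukrim → vesukrim, dipemir → vedipemir) add the prefix ve-.
The other patterns: stems whose last vowel is 'o' add -esh; stems whose last vowel is 'a' or 'e' delete the last vowel and add -en.
So kefriw → vekefriw.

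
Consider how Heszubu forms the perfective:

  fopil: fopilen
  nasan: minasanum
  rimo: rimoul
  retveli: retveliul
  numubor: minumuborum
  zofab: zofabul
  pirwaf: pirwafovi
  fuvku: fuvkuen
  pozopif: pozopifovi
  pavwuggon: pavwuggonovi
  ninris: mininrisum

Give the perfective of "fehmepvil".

fehmepvilen

pavwuggon and nasan both end in -n yet inflect differently (pavwuggonovi, minasanum), so the final letter is not what conditions the rule; the first letter is.
"fehmepvil" begins with f-. The stems beginning with f- (fuvku → fuvkuen, fopil → fopilen) add -en.
The other patterns: stems beginning with p- add -ovi; stems beginning with n- add mi- … -um around the stem; stems beginning with r- or z- add -ul.
So fehmepvil → fehmepvilen.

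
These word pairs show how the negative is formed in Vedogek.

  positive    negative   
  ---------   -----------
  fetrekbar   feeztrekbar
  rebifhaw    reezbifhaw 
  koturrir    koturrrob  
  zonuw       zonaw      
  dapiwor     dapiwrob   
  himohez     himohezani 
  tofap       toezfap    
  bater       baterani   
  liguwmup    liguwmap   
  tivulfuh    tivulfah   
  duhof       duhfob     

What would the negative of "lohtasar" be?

loezhtasar

bater and dapiwor both end in -r yet inflect differently (baterani, dapiwrob), so the final letter is not what conditions the rule; the last vowel is.
"lohtasar" has last vowel 'a'. The stems whose last vowel is 'a' (rebifhaw → reezbifhaw, tofap → toezfap, fetrekbar → feeztrekbar) insert -ez- after the first vowel.
So lohtasar → loezhtasar.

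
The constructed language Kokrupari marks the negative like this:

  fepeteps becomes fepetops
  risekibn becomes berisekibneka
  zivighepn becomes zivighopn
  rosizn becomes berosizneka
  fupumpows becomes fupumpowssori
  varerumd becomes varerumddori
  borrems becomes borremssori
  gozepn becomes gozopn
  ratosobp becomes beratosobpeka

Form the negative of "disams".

disamssori

borrems and fepeteps both end in -s yet inflect differently (borremssori, fepetops), so the final letter is not what conditions the rule; the second-to-last letter is.
"disams" has second-to-last letter 'm'. The stems whose second-to-last letter is 'm' (borrems → borremssori, varerumd → varerumddori) double the final consonant and add -ori.
The other patterns: stems whose second-to-last letter is 'p' change the last vowel to 'o'; stems whose second-to-last letter is 'b' or 'z' add be- … -eka around the stem.
So disams → disamssori.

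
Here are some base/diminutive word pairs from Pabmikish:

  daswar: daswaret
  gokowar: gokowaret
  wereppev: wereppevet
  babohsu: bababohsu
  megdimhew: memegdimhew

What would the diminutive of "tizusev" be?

"tizusev" ends in -v. The one such stem in the data (wereppev → wereppevet) adds -et, so the same rule applies.
The other pattern: stems ending in -u or -w repeat the first consonant+vowel as a prefix.
So tizusev → tizusevet.

tizusevet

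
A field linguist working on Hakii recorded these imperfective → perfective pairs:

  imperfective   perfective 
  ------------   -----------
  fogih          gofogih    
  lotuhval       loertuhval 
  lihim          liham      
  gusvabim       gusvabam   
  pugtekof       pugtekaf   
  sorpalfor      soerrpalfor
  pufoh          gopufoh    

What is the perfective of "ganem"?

ganam

pugtekof and pufoh both have last vowel 'o' yet inflect differently (pugtekaf, gopufoh), so the last vowel is not what conditions the rule; the final letter is.
"ganem" ends in -m. The stems ending in -m (lihim → liham, gusvabim → gusvabam) change the last vowel to 'a'.
The other patterns: stems ending in -h add the prefix go-; stems ending in -l or -r insert -er- after the first vowel.
So ganem → ganam.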